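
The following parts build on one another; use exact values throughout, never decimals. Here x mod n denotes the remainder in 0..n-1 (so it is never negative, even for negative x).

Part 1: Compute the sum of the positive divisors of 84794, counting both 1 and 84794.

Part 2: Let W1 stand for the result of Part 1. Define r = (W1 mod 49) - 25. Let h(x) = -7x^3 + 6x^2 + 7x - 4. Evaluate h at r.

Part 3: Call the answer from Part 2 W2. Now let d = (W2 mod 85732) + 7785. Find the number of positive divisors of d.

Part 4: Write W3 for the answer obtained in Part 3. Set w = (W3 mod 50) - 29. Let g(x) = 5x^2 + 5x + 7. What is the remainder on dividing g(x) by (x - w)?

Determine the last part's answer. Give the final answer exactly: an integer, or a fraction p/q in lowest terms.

787

Part 1: 84794 = 2 * 42397; sigma = (1 + 2) * (1 + 42397) = 3 * 42398 = 127194; answer 127194
Part 2: W1 = 127194; r = 14; -7*(14)^3 + 6*(14)^2 + 7*(14)^1 - 4 = (-19208) + (1176) + (98) + (-4) = -17938; answer -17938
Part 3: W2 = -17938; d = 75579; 75579 = 3 * 7 * 59 * 61; number of divisors = (1+1) * (1+1) * (1+1) * (1+1) = 16; answer 16
Part 4: W3 = 16; w = -13; remainder = value at the root: 5*(-13)^2 + 5*(-13)^1 + 7 = (845) + (-65) + (7) = 787; answer 787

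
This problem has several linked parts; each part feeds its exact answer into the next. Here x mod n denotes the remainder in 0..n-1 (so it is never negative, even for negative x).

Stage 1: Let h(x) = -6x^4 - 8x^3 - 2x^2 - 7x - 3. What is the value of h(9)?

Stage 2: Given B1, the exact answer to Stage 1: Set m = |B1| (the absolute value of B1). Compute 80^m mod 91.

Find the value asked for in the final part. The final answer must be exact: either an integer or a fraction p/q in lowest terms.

64

Stage 1: -6*(9)^4 - 8*(9)^3 - 2*(9)^2 - 7*(9)^1 - 3 = (-39366) + (-5832) + (-162) + (-63) + (-3) = -45426; answer -45426
Stage 2: B1 = -45426; m = 45426; squarings mod 91: 80^1=80, 80^2=30, 80^4=81, 80^8=9, 80^16=81, 80^32=9, 80^64=81, 80^128=9, 80^256=81, 80^512=9, 80^1024=81, 80^2048=9, 80^4096=81, 80^8192=9, 80^16384=81, 80^32768=9; 80^45426 = 80^2 * 80^16 * 80^32 * 80^64 * 80^256 * 80^4096 * 80^8192 * 80^32768 = 64 (mod 91); answer 64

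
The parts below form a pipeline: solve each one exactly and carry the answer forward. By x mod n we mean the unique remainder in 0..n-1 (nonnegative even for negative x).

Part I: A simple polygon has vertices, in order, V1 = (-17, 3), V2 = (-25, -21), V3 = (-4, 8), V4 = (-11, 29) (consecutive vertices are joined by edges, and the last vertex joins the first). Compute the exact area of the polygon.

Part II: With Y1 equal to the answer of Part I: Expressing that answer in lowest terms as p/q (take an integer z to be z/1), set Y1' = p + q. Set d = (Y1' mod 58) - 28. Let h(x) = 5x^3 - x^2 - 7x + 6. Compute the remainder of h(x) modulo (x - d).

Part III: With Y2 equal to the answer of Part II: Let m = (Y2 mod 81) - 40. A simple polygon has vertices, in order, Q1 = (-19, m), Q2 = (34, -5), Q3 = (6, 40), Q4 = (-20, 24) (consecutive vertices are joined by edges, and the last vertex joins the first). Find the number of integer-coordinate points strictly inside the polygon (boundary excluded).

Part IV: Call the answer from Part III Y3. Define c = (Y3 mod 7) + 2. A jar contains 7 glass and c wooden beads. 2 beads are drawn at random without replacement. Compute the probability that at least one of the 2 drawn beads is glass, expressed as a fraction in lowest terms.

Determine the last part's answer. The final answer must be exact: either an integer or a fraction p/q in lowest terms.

11/15

Part I: cross terms: (-17*-21 - -25*3)=432, (-25*8 - -4*-21)=-284, (-4*29 - -11*8)=-28, (-11*3 - -17*29)=460; twice the area = |580| = 580; area = 290; answer 290
Part II: Y1 = 290; threaded value p + q = 291; d = -27; remainder = value at the root: 5*(-27)^3 - 1*(-27)^2 - 7*(-27)^1 + 6 = (-98415) + (-729) + (189) + (6) = -98949; answer -98949
Part III: Y2 = -98949; m = -7; cross terms: (-19*-5 - 34*-7)=333, (34*40 - 6*-5)=1390, (6*24 - -20*40)=944, (-20*-7 - -19*24)=596; twice the area = |3263| = 3263; area = 3263/2; boundary points = 1 + 1 + 2 + 1 = 5; strictly interior points = area - boundary/2 + 1 = 1630; answer 1630
Part IV: Y3 = 1630; c = 8; total draws C(15,2) = 105; complement C(8,2) = 28; favorable 105 - 28 = 77; P = 11/15; answer 11/15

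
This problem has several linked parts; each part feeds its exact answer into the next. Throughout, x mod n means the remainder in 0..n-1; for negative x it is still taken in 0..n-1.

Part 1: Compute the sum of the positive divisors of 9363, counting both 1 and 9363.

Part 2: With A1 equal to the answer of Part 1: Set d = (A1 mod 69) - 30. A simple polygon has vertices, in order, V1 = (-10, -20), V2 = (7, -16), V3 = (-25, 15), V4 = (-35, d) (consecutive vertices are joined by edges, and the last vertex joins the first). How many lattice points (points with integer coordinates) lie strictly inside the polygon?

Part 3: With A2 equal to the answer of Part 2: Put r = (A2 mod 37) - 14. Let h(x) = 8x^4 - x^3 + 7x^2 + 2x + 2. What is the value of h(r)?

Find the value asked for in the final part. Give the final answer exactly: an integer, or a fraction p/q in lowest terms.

1038276

Part 1: 9363 = 3 * 3121; sigma = (1 + 3) * (1 + 3121) = 4 * 3122 = 12488; answer 12488
Part 2: A1 = 12488; d = 38; cross terms: (-10*-16 - 7*-20)=300, (7*15 - -25*-16)=-295, (-25*38 - -35*15)=-425, (-35*-20 - -10*38)=1080; twice the area = |660| = 660; area = 330; boundary points = 1 + 1 + 1 + 1 = 4; strictly interior points = area - boundary/2 + 1 = 329; answer 329
Part 3: A2 = 329; r = 19; 8*(19)^4 - 1*(19)^3 + 7*(19)^2 + 2*(19)^1 + 2 = (1042568) + (-6859) + (2527) + (38) + (2) = 1038276; answer 1038276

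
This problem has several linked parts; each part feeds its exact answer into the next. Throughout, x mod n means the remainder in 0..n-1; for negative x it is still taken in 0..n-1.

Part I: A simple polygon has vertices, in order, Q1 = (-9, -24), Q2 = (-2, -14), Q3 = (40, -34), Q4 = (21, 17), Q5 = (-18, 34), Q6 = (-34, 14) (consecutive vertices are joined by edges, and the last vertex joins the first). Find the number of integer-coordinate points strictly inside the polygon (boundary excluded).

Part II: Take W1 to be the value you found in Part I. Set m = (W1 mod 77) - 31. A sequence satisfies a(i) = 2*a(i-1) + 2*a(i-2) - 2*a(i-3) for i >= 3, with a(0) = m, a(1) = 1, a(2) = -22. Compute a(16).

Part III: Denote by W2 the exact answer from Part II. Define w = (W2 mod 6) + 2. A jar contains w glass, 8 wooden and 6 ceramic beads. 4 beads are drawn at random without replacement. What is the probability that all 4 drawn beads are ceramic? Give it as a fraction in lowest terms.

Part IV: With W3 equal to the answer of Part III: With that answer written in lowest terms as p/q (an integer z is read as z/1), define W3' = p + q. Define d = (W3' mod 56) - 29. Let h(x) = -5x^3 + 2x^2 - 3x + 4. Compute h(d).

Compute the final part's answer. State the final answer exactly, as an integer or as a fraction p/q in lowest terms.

Part I: cross terms: (-9*-14 - -2*-24)=78, (-2*-34 - 40*-14)=628, (40*17 - 21*-34)=1394, (21*34 - -18*17)=1020, (-18*14 - -34*34)=904, (-34*-24 - -9*14)=942; twice the area = |4966| = 4966; area = 2483; boundary points = 1 + 2 + 1 + 1 + 4 + 1 = 10; strictly interior points = area - boundary/2 + 1 = 2479; answer 2479
Part II: W1 = 2479; m = -16; a(3) = 2*(-22) + 2*(1) - 2*(-16) = -10; iterating: a(3)=-10, a(4)=-66, a(5)=-108, a(6)=-328, a(7)=-740, a(8)=-1920, a(9)=-4664, a(10)=-11688, a(11)=-28864, a(12)=-71776, a(13)=-177904, a(14)=-441632, a(15)=-1095520, a(16)=-2718496; answer -2718496
Part III: W2 = -2718496; w = 4; total draws C(18,4) = 3060; favorable C(6,4) = 15; P = 1/204; answer 1/204
Part IV: W3 = 1/204; threaded value p + q = 205; d = 8; -5*(8)^3 + 2*(8)^2 - 3*(8)^1 + 4 = (-2560) + (128) + (-24) + (4) = -2452; answer -2452

-2452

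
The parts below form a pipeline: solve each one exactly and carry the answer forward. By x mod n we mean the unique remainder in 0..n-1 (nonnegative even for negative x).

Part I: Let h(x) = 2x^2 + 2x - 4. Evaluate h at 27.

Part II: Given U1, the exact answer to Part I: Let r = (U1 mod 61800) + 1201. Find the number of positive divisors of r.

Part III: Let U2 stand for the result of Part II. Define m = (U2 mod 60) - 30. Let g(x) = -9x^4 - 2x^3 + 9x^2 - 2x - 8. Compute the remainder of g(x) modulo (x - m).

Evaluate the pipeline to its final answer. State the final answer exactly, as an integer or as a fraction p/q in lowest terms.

Part I: 2*(27)^2 + 2*(27)^1 - 4 = (1458) + (54) + (-4) = 1508; answer 1508
Part II: U1 = 1508; r = 2709; 2709 = 3^2 * 7 * 43; number of divisors = (2+1) * (1+1) * (1+1) = 12; answer 12
Part III: U2 = 12; m = -18; remainder = value at the root: -9*(-18)^4 - 2*(-18)^3 + 9*(-18)^2 - 2*(-18)^1 - 8 = (-944784) + (11664) + (2916) + (36) + (-8) = -930176; answer -930176

-930176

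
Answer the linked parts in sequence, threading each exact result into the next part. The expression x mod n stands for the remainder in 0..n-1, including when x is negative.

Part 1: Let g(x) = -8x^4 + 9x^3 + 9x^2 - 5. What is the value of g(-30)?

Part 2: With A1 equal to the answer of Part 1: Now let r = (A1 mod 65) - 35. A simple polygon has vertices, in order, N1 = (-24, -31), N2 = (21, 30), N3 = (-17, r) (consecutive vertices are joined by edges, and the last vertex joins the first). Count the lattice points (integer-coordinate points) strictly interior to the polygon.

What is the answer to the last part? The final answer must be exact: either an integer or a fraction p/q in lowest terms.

821

Part 1: -8*(-30)^4 + 9*(-30)^3 + 9*(-30)^2 - 5 = (-6480000) + (-243000) + (8100) + (-5) = -6714905; answer -6714905
Part 2: A1 = -6714905; r = 15; cross terms: (-24*30 - 21*-31)=-69, (21*15 - -17*30)=825, (-17*-31 - -24*15)=887; twice the area = |1643| = 1643; area = 1643/2; boundary points = 1 + 1 + 1 = 3; strictly interior points = area - boundary/2 + 1 = 821; answer 821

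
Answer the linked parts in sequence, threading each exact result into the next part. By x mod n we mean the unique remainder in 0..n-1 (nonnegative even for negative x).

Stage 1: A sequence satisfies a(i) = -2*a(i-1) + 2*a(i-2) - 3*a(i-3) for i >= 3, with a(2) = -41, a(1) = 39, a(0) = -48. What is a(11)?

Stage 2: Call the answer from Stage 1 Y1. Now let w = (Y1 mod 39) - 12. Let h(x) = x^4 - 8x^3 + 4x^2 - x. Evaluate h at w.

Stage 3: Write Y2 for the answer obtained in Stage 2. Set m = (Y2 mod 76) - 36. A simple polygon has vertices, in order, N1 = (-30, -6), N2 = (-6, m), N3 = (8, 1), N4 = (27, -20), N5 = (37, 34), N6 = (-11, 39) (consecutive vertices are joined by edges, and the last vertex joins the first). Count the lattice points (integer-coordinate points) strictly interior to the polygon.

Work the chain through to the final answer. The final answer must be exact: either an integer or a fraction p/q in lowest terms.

2653

Stage 1: a(3) = -2*(-41) + 2*(39) - 3*(-48) = 304; iterating: a(3)=304, a(4)=-807, a(5)=2345, a(6)=-7216, a(7)=21543, a(8)=-64553, a(9)=193840, a(10)=-581415, a(11)=1744169; answer 1744169
Stage 2: Y1 = 1744169; w = -1; 1*(-1)^4 - 8*(-1)^3 + 4*(-1)^2 - 1*(-1)^1 = (1) + (8) + (4) + (1) = 14; answer 14
Stage 3: Y2 = 14; m = -22; cross terms: (-30*-22 - -6*-6)=624, (-6*1 - 8*-22)=170, (8*-20 - 27*1)=-187, (27*34 - 37*-20)=1658, (37*39 - -11*34)=1817, (-11*-6 - -30*39)=1236; twice the area = |5318| = 5318; area = 2659; boundary points = 8 + 1 + 1 + 2 + 1 + 1 = 14; strictly interior points = area - boundary/2 + 1 = 2653; answer 2653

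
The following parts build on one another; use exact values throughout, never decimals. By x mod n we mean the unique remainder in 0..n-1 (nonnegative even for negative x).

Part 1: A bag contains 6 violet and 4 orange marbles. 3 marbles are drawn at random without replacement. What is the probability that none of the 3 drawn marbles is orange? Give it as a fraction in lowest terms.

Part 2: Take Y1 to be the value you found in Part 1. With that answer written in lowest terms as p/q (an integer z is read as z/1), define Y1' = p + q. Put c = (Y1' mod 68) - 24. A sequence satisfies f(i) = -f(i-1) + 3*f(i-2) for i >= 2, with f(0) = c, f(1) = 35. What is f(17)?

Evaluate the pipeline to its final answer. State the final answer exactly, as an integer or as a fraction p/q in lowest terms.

Part 1: total draws C(10,3) = 120; favorable C(6,3) = 20; P = 1/6; answer 1/6
Part 2: Y1 = 1/6; threaded value p + q = 7; c = -17; f(2) = -1*(35) + 3*(-17) = -86; iterating: f(2)=-86, f(3)=191, f(4)=-449, f(5)=1022, f(6)=-2369, f(7)=5435, f(8)=-12542, f(9)=28847, f(10)=-66473, f(11)=153014, f(12)=-352433, f(13)=811475, f(14)=-1868774, f(15)=4303199, f(16)=-9909521, f(17)=22819118; answer 22819118

22819118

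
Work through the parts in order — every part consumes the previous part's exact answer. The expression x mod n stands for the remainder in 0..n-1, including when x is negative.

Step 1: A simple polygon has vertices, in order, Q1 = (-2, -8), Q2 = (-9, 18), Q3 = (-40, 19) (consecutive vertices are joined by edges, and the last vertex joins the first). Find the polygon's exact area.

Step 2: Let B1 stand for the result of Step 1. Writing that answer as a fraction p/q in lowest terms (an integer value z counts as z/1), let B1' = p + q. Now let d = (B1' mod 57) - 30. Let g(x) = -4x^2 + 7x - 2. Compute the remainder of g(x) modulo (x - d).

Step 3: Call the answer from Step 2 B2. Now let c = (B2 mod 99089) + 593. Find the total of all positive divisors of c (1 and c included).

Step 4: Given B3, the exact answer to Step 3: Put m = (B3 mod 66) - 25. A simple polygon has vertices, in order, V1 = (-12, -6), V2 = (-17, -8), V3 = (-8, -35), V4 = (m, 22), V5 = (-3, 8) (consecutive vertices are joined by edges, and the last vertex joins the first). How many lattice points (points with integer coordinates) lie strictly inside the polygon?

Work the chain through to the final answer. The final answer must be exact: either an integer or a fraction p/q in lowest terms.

Step 1: cross terms: (-2*18 - -9*-8)=-108, (-9*19 - -40*18)=549, (-40*-8 - -2*19)=358; twice the area = |799| = 799; area = 799/2; answer 799/2
Step 2: B1 = 799/2; threaded value p + q = 801; d = -27; remainder = value at the root: -4*(-27)^2 + 7*(-27)^1 - 2 = (-2916) + (-189) + (-2) = -3107; answer -3107
Step 3: B2 = -3107; c = 96575; 96575 = 5^2 * 3863; sigma = (1 + 5 + 25) * (1 + 3863) = 31 * 3864 = 119784; answer 119784
Step 4: B3 = 119784; m = 35; cross terms: (-12*-8 - -17*-6)=-6, (-17*-35 - -8*-8)=531, (-8*22 - 35*-35)=1049, (35*8 - -3*22)=346, (-3*-6 - -12*8)=114; twice the area = |2034| = 2034; area = 1017; boundary points = 1 + 9 + 1 + 2 + 1 = 14; strictly interior points = area - boundary/2 + 1 = 1011; answer 1011

1011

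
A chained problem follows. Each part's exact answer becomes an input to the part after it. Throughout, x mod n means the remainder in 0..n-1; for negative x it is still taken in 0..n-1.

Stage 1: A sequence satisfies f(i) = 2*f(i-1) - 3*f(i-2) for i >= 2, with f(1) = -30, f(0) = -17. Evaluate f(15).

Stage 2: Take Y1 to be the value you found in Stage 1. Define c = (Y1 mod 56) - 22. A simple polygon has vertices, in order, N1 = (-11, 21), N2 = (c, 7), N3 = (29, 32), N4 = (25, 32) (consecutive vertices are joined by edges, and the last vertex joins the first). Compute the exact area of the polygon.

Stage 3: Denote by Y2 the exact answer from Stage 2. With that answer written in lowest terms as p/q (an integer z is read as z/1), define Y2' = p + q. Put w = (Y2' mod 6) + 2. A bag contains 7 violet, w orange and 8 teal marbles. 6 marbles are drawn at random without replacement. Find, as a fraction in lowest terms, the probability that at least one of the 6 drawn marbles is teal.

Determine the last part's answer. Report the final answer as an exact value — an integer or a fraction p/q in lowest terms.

3153/3230

Stage 1: f(2) = 2*(-30) - 3*(-17) = -9; iterating: f(2)=-9, f(3)=72, f(4)=171, f(5)=126, f(6)=-261, f(7)=-900, f(8)=-1017, f(9)=666, f(10)=4383, f(11)=6768, f(12)=387, f(13)=-19530, f(14)=-40221, f(15)=-21852; answer -21852
Stage 2: Y1 = -21852; c = 22; cross terms: (-11*7 - 22*21)=-539, (22*32 - 29*7)=501, (29*32 - 25*32)=128, (25*21 - -11*32)=877; twice the area = |967| = 967; area = 967/2; answer 967/2
Stage 3: Y2 = 967/2; threaded value p + q = 969; w = 5; total draws C(20,6) = 38760; complement C(12,6) = 924; favorable 38760 - 924 = 37836; P = 3153/3230; answer 3153/3230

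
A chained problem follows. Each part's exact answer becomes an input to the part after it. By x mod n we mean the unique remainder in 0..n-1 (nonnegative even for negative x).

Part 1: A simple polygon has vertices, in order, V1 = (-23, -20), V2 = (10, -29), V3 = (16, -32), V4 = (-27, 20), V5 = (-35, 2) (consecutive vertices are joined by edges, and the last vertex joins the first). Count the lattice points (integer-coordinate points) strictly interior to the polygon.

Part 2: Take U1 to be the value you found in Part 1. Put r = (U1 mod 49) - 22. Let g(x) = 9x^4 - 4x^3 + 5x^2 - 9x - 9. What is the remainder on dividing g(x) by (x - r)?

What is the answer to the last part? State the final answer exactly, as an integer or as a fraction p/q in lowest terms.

1715292

Part 1: cross terms: (-23*-29 - 10*-20)=867, (10*-32 - 16*-29)=144, (16*20 - -27*-32)=-544, (-27*2 - -35*20)=646, (-35*-20 - -23*2)=746; twice the area = |1859| = 1859; area = 1859/2; boundary points = 3 + 3 + 1 + 2 + 2 = 11; strictly interior points = area - boundary/2 + 1 = 925; answer 925
Part 2: U1 = 925; r = 21; remainder = value at the root: 9*(21)^4 - 4*(21)^3 + 5*(21)^2 - 9*(21)^1 - 9 = (1750329) + (-37044) + (2205) + (-189) + (-9) = 1715292; answer 1715292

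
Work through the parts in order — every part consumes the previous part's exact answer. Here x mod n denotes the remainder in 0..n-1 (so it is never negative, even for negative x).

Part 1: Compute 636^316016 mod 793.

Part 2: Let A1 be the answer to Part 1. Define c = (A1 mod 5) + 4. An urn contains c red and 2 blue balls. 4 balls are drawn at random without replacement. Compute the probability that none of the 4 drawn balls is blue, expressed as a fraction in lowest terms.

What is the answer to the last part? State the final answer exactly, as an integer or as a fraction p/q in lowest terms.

1/3

Part 1: squarings mod 793: 636^1=636, 636^2=66, 636^4=391, 636^8=625, 636^16=469, 636^32=300, 636^64=391, 636^128=625, 636^256=469, 636^512=300, 636^1024=391, 636^2048=625, 636^4096=469, 636^8192=300, 636^16384=391, 636^32768=625, 636^65536=469, 636^131072=300, 636^262144=391; 636^316016 = 636^16 * 636^32 * 636^64 * 636^512 * 636^4096 * 636^16384 * 636^32768 * 636^262144 = 144 (mod 793); answer 144
Part 2: A1 = 144; c = 8; total draws C(10,4) = 210; favorable C(8,4) = 70; P = 1/3; answer 1/3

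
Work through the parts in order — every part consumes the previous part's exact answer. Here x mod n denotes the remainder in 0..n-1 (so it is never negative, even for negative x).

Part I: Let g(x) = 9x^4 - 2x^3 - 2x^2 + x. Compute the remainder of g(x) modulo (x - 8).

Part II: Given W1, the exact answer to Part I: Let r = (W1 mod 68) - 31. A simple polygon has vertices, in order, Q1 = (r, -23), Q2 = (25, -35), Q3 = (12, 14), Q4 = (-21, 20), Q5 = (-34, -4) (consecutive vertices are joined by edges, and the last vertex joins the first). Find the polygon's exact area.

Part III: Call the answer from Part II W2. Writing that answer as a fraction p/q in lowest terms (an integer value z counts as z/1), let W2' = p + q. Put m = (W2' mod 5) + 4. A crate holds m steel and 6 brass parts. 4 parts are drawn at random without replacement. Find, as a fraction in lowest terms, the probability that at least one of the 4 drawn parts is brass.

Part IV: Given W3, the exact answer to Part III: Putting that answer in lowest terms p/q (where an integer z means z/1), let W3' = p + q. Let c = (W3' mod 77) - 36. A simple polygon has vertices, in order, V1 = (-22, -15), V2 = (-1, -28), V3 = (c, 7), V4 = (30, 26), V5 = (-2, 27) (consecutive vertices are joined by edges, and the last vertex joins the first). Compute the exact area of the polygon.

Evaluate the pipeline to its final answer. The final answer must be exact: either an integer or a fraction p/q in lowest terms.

Part I: remainder = value at the root: 9*(8)^4 - 2*(8)^3 - 2*(8)^2 + 1*(8)^1 = (36864) + (-1024) + (-128) + (8) = 35720; answer 35720
Part II: W1 = 35720; r = -11; cross terms: (-11*-35 - 25*-23)=960, (25*14 - 12*-35)=770, (12*20 - -21*14)=534, (-21*-4 - -34*20)=764, (-34*-23 - -11*-4)=738; twice the area = |3766| = 3766; area = 1883; answer 1883
Part III: W2 = 1883; threaded value p + q = 1884; m = 8; total draws C(14,4) = 1001; complement C(8,4) = 70; favorable 1001 - 70 = 931; P = 133/143; answer 133/143
Part IV: W3 = 133/143; threaded value p + q = 276; c = 9; cross terms: (-22*-28 - -1*-15)=601, (-1*7 - 9*-28)=245, (9*26 - 30*7)=24, (30*27 - -2*26)=862, (-2*-15 - -22*27)=624; twice the area = |2356| = 2356; area = 1178; answer 1178

1178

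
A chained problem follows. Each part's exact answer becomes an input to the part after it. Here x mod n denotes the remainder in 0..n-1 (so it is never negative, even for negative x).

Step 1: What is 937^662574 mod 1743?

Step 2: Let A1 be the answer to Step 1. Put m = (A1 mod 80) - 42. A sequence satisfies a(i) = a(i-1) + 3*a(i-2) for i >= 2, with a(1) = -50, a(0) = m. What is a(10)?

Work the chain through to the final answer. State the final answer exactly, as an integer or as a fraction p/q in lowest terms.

-68618

Step 1: squarings mod 1743: 937^1=937, 937^2=1240, 937^4=274, 937^8=127, 937^16=442, 937^32=148, 937^64=988, 937^128=64, 937^256=610, 937^512=841, 937^1024=1366, 937^2048=946, 937^4096=757, 937^8192=1345, 937^16384=1534, 937^32768=106, 937^65536=778, 937^131072=463, 937^262144=1723, 937^524288=400; 937^662574 = 937^2 * 937^4 * 937^8 * 937^32 * 937^1024 * 937^2048 * 937^4096 * 937^131072 * 937^524288 = 1555 (mod 1743); answer 1555
Step 2: A1 = 1555; m = -7; a(2) = 1*(-50) + 3*(-7) = -71; iterating: a(2)=-71, a(3)=-221, a(4)=-434, a(5)=-1097, a(6)=-2399, a(7)=-5690, a(8)=-12887, a(9)=-29957, a(10)=-68618; answer -68618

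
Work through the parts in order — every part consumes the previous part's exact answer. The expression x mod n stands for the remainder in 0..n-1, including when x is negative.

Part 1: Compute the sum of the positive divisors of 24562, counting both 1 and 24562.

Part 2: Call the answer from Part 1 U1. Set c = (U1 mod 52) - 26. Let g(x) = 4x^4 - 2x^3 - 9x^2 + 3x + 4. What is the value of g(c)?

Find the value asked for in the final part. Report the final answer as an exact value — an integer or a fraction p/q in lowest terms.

768

Part 1: 24562 = 2 * 12281; sigma = (1 + 2) * (1 + 12281) = 3 * 12282 = 36846; answer 36846
Part 2: U1 = 36846; c = 4; 4*(4)^4 - 2*(4)^3 - 9*(4)^2 + 3*(4)^1 + 4 = (1024) + (-128) + (-144) + (12) + (4) = 768; answer 768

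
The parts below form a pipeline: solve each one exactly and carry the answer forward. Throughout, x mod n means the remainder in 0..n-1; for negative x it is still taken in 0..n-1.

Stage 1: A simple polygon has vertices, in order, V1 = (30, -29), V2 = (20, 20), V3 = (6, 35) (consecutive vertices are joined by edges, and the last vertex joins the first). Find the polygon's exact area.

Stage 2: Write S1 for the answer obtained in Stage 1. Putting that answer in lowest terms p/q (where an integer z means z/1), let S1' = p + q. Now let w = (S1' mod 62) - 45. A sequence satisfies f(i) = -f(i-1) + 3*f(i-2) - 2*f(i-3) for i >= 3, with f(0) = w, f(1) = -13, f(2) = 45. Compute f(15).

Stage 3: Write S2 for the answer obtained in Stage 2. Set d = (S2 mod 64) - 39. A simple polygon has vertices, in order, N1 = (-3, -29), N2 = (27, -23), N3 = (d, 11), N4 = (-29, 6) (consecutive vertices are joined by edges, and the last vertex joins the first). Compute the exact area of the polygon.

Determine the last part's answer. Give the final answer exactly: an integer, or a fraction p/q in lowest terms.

Stage 1: cross terms: (30*20 - 20*-29)=1180, (20*35 - 6*20)=580, (6*-29 - 30*35)=-1224; twice the area = |536| = 536; area = 268; answer 268
Stage 2: S1 = 268; threaded value p + q = 269; w = -24; f(3) = -1*(45) + 3*(-13) - 2*(-24) = -36; iterating: f(3)=-36, f(4)=197, f(5)=-395, f(6)=1058, f(7)=-2637, f(8)=6601, f(9)=-16628, f(10)=41705, f(11)=-104791, f(12)=263162, f(13)=-660945, f(14)=1660013, f(15)=-4169172; answer -4169172
Stage 3: S2 = -4169172; d = 5; cross terms: (-3*-23 - 27*-29)=852, (27*11 - 5*-23)=412, (5*6 - -29*11)=349, (-29*-29 - -3*6)=859; twice the area = |2472| = 2472; area = 1236; answer 1236

1236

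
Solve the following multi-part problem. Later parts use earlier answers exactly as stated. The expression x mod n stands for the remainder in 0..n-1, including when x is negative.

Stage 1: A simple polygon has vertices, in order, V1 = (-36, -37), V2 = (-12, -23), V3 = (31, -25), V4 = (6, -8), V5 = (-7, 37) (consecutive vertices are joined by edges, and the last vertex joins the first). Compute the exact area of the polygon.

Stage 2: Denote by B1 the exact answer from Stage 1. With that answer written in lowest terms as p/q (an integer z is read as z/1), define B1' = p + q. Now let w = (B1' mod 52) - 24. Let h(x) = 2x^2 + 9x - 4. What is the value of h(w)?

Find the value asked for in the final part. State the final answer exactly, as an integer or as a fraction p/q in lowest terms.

Stage 1: cross terms: (-36*-23 - -12*-37)=384, (-12*-25 - 31*-23)=1013, (31*-8 - 6*-25)=-98, (6*37 - -7*-8)=166, (-7*-37 - -36*37)=1591; twice the area = |3056| = 3056; area = 1528; answer 1528
Stage 2: B1 = 1528; threaded value p + q = 1529; w = -3; 2*(-3)^2 + 9*(-3)^1 - 4 = (18) + (-27) + (-4) = -13; answer -13

-13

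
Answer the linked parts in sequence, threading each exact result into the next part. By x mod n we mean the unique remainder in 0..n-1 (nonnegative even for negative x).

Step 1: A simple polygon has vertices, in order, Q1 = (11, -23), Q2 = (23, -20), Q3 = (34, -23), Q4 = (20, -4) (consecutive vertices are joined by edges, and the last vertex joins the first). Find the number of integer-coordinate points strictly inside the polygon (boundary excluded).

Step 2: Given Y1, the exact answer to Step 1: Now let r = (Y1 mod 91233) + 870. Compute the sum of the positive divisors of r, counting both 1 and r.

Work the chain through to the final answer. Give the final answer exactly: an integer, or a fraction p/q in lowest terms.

1848

Step 1: cross terms: (11*-20 - 23*-23)=309, (23*-23 - 34*-20)=151, (34*-4 - 20*-23)=324, (20*-23 - 11*-4)=-416; twice the area = |368| = 368; area = 184; boundary points = 3 + 1 + 1 + 1 = 6; strictly interior points = area - boundary/2 + 1 = 182; answer 182
Step 2: Y1 = 182; r = 1052; 1052 = 2^2 * 263; sigma = (1 + 2 + 4) * (1 + 263) = 7 * 264 = 1848; answer 1848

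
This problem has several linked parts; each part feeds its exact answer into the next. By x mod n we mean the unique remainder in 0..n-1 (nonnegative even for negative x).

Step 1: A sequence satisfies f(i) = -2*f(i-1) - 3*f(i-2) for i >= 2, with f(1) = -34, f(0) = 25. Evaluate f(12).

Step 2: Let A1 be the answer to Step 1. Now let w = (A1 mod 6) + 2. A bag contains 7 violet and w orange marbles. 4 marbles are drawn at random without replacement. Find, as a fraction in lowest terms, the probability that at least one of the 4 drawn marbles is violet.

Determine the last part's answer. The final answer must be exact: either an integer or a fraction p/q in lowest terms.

Step 1: f(2) = -2*(-34) - 3*(25) = -7; iterating: f(2)=-7, f(3)=116, f(4)=-211, f(5)=74, f(6)=485, f(7)=-1192, f(8)=929, f(9)=1718, f(10)=-6223, f(11)=7292, f(12)=4085; answer 4085
Step 2: A1 = 4085; w = 7; total draws C(14,4) = 1001; complement C(7,4) = 35; favorable 1001 - 35 = 966; P = 138/143; answer 138/143

138/143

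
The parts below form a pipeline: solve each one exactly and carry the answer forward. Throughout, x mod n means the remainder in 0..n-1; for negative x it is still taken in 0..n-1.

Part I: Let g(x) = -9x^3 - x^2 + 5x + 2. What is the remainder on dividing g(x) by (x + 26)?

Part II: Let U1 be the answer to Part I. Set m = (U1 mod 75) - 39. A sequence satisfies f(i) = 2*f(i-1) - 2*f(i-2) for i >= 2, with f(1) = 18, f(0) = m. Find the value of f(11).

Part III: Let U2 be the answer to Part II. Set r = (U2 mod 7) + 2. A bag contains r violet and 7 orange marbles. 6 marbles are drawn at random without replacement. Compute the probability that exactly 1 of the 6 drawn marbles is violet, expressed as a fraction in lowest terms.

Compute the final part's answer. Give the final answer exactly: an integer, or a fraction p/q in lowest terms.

Part I: remainder = value at the root: -9*(-26)^3 - 1*(-26)^2 + 5*(-26)^1 + 2 = (158184) + (-676) + (-130) + (2) = 157380; answer 157380
Part II: U1 = 157380; m = -9; f(2) = 2*(18) - 2*(-9) = 54; iterating: f(2)=54, f(3)=72, f(4)=36, f(5)=-72, f(6)=-216, f(7)=-288, f(8)=-144, f(9)=288, f(10)=864, f(11)=1152; answer 1152
Part III: U2 = 1152; r = 6; total draws C(13,6) = 1716; favorable C(6,1)*C(7,5) = 126; P = 21/286; answer 21/286

21/286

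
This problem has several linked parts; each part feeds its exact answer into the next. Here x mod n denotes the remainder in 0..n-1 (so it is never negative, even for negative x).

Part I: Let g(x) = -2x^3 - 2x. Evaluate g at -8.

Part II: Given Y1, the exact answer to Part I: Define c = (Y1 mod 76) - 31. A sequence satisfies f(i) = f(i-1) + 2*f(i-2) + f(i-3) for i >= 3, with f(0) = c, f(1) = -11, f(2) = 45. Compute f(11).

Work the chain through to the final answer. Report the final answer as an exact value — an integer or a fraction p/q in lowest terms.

Part I: -2*(-8)^3 - 2*(-8)^1 = (1024) + (16) = 1040; answer 1040
Part II: Y1 = 1040; c = 21; f(3) = 1*(45) + 2*(-11) + 1*(21) = 44; iterating: f(3)=44, f(4)=123, f(5)=256, f(6)=546, f(7)=1181, f(8)=2529, f(9)=5437, f(10)=11676, f(11)=25079; answer 25079

25079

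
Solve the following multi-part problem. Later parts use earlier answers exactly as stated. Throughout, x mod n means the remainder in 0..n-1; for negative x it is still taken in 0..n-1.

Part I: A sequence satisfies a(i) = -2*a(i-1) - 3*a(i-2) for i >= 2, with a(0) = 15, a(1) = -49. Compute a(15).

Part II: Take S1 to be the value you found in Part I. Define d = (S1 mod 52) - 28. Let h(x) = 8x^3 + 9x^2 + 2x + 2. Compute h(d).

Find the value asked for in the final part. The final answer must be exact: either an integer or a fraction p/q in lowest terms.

Part I: a(2) = -2*(-49) - 3*(15) = 53; iterating: a(2)=53, a(3)=41, a(4)=-241, a(5)=359, a(6)=5, a(7)=-1087, a(8)=2159, a(9)=-1057, a(10)=-4363, a(11)=11897, a(12)=-10705, a(13)=-14281, a(14)=60677, a(15)=-78511; answer -78511
Part II: S1 = -78511; d = -19; 8*(-19)^3 + 9*(-19)^2 + 2*(-19)^1 + 2 = (-54872) + (3249) + (-38) + (2) = -51659; answer -51659

-51659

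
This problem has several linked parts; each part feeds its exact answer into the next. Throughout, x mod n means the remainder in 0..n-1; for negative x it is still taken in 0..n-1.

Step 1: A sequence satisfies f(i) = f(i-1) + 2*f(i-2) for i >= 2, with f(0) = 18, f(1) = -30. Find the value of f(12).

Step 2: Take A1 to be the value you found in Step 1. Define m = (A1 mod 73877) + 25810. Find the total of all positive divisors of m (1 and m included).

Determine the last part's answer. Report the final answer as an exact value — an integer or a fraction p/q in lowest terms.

151776

Step 1: f(2) = 1*(-30) + 2*(18) = 6; iterating: f(2)=6, f(3)=-54, f(4)=-42, f(5)=-150, f(6)=-234, f(7)=-534, f(8)=-1002, f(9)=-2070, f(10)=-4074, f(11)=-8214, f(12)=-16362; answer -16362
Step 2: A1 = -16362; m = 83325; 83325 = 3 * 5^2 * 11 * 101; sigma = (1 + 3) * (1 + 5 + 25) * (1 + 11) * (1 + 101) = 4 * 31 * 12 * 102 = 151776; answer 151776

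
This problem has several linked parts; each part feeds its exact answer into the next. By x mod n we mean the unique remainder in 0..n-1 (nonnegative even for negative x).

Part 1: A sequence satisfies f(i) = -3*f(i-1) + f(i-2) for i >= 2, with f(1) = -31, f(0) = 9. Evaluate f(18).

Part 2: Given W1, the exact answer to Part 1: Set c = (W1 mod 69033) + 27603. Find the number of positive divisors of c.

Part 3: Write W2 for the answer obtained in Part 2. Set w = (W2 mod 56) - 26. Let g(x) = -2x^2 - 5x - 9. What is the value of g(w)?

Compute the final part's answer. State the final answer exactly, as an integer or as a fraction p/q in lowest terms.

Part 1: f(2) = -3*(-31) + 1*(9) = 102; iterating: f(2)=102, f(3)=-337, f(4)=1113, f(5)=-3676, f(6)=12141, f(7)=-40099, f(8)=132438, f(9)=-437413, f(10)=1444677, f(11)=-4771444, f(12)=15759009, f(13)=-52048471, f(14)=171904422, f(15)=-567761737, f(16)=1875189633, f(17)=-6193330636, f(18)=20455181541; answer 20455181541
Part 2: W1 = 20455181541; c = 40914; 40914 = 2 * 3^2 * 2273; number of divisors = (1+1) * (2+1) * (1+1) = 12; answer 12
Part 3: W2 = 12; w = -14; -2*(-14)^2 - 5*(-14)^1 - 9 = (-392) + (70) + (-9) = -331; answer -331

-331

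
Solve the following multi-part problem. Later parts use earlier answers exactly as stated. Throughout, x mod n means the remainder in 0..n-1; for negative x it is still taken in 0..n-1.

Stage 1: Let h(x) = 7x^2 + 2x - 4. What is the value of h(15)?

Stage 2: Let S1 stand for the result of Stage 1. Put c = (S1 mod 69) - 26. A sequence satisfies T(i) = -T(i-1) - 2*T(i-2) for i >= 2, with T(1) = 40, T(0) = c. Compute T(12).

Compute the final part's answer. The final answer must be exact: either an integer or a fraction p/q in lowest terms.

-1248

Stage 1: 7*(15)^2 + 2*(15)^1 - 4 = (1575) + (30) + (-4) = 1601; answer 1601
Stage 2: S1 = 1601; c = -12; T(2) = -1*(40) - 2*(-12) = -16; iterating: T(2)=-16, T(3)=-64, T(4)=96, T(5)=32, T(6)=-224, T(7)=160, T(8)=288, T(9)=-608, T(10)=32, T(11)=1184, T(12)=-1248; answer -1248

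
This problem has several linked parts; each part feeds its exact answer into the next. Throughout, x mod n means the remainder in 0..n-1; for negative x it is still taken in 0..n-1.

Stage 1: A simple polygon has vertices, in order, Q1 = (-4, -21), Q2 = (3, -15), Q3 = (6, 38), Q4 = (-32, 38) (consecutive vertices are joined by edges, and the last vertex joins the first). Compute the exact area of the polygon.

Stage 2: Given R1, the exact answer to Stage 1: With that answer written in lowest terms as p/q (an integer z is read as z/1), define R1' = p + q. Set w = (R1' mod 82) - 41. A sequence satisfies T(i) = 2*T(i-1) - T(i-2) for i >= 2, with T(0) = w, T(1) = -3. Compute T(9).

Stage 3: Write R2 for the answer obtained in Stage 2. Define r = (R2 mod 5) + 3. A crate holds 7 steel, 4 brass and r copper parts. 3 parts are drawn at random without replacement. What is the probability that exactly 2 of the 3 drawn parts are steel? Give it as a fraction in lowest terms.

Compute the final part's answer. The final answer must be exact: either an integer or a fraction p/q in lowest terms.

24/65

Stage 1: cross terms: (-4*-15 - 3*-21)=123, (3*38 - 6*-15)=204, (6*38 - -32*38)=1444, (-32*-21 - -4*38)=824; twice the area = |2595| = 2595; area = 2595/2; answer 2595/2
Stage 2: R1 = 2595/2; threaded value p + q = 2597; w = 14; T(2) = 2*(-3) - 1*(14) = -20; iterating: T(2)=-20, T(3)=-37, T(4)=-54, T(5)=-71, T(6)=-88, T(7)=-105, T(8)=-122, T(9)=-139; answer -139
Stage 3: R2 = -139; r = 4; total draws C(15,3) = 455; favorable C(7,2)*C(8,1) = 168; P = 24/65; answer 24/65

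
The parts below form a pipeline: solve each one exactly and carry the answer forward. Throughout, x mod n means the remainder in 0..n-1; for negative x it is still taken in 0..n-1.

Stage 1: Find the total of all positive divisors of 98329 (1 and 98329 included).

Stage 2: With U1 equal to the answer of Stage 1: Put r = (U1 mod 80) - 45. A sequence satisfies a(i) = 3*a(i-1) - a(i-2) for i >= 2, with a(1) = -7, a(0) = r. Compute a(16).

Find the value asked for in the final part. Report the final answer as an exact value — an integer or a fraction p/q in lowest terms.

Stage 1: 98329 = 7 * 11 * 1277; sigma = (1 + 7) * (1 + 11) * (1 + 1277) = 8 * 12 * 1278 = 122688; answer 122688
Stage 2: U1 = 122688; r = 3; a(2) = 3*(-7) - 1*(3) = -24; iterating: a(2)=-24, a(3)=-65, a(4)=-171, a(5)=-448, a(6)=-1173, a(7)=-3071, a(8)=-8040, a(9)=-21049, a(10)=-55107, a(11)=-144272, a(12)=-377709, a(13)=-988855, a(14)=-2588856, a(15)=-6777713, a(16)=-17744283; answer -17744283

-17744283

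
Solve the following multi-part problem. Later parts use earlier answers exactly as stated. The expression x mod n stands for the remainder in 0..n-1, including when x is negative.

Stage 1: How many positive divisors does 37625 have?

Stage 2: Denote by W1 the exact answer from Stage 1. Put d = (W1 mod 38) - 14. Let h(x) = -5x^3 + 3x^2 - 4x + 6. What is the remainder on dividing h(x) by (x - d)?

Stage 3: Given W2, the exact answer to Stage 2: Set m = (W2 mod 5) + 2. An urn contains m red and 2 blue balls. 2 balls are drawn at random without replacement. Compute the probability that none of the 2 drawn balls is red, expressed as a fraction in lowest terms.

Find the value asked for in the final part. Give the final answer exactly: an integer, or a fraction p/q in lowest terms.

1/6

Stage 1: 37625 = 5^3 * 7 * 43; number of divisors = (3+1) * (1+1) * (1+1) = 16; answer 16
Stage 2: W1 = 16; d = 2; remainder = value at the root: -5*(2)^3 + 3*(2)^2 - 4*(2)^1 + 6 = (-40) + (12) + (-8) + (6) = -30; answer -30
Stage 3: W2 = -30; m = 2; total draws C(4,2) = 6; favorable C(2,2) = 1; P = 1/6; answer 1/6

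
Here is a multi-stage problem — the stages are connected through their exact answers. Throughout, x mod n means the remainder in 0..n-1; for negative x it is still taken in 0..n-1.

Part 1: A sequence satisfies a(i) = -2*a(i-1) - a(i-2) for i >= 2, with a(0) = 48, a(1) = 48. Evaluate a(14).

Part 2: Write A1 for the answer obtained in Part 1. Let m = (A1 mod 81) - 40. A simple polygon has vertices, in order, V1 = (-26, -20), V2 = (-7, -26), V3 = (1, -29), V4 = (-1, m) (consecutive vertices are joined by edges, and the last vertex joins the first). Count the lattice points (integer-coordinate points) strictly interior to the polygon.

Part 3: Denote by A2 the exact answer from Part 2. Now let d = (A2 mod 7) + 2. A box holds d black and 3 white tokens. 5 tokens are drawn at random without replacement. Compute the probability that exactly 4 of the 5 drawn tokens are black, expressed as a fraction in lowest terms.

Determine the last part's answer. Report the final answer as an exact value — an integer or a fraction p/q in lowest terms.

Part 1: a(2) = -2*(48) - 1*(48) = -144; iterating: a(2)=-144, a(3)=240, a(4)=-336, a(5)=432, a(6)=-528, a(7)=624, a(8)=-720, a(9)=816, a(10)=-912, a(11)=1008, a(12)=-1104, a(13)=1200, a(14)=-1296; answer -1296
Part 2: A1 = -1296; m = -40; cross terms: (-26*-26 - -7*-20)=536, (-7*-29 - 1*-26)=229, (1*-40 - -1*-29)=-69, (-1*-20 - -26*-40)=-1020; twice the area = |-324| = 324; area = 162; boundary points = 1 + 1 + 1 + 5 = 8; strictly interior points = area - boundary/2 + 1 = 159; answer 159
Part 3: A2 = 159; d = 7; total draws C(10,5) = 252; favorable C(7,4)*C(3,1) = 105; P = 5/12; answer 5/12

5/12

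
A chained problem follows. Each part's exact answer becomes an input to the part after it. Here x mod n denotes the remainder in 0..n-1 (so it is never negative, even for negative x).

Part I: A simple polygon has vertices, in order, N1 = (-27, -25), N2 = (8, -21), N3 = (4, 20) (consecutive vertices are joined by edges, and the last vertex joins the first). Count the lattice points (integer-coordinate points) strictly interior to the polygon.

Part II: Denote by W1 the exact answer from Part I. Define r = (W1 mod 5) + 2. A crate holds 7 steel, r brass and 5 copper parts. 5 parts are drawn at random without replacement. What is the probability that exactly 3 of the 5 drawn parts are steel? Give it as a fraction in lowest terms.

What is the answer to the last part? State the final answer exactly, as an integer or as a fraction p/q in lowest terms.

105/286

Part I: cross terms: (-27*-21 - 8*-25)=767, (8*20 - 4*-21)=244, (4*-25 - -27*20)=440; twice the area = |1451| = 1451; area = 1451/2; boundary points = 1 + 1 + 1 = 3; strictly interior points = area - boundary/2 + 1 = 725; answer 725
Part II: W1 = 725; r = 2; total draws C(14,5) = 2002; favorable C(7,3)*C(7,2) = 735; P = 105/286; answer 105/286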